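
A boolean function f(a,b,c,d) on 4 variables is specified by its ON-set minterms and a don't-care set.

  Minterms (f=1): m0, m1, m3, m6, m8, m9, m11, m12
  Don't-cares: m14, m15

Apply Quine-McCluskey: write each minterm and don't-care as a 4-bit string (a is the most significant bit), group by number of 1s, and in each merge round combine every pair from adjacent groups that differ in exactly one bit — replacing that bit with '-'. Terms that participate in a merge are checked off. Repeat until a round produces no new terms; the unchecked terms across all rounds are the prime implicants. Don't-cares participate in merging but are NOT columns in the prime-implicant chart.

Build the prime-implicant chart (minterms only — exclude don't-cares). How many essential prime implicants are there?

Round 0: 0000✓ 0001✓ 0011✓ 0110✓ 1000✓ 1001✓ 1011✓ 1100✓ 1110✓ 1111✓
Round 1: -000✓ -001✓ -011✓ -110 00-1✓ 000-✓ 1-00 1-11 10-1✓ 100-✓ 11-0 111-
Round 2: -0-1 -00-
PIs = {-0-1, -00-, -110, 1-00, 1-11, 11-0, 111-}
Coverage chart:
  m0: -00- ←essential
  m1: -0-1,-00-
  m3: -0-1 ←essential
  m6: -110 ←essential
  m8: -00-,1-00
  m9: -0-1,-00-
  m11: -0-1,1-11
  m12: 1-00,11-0
Essential: -0-1, -00-, -110

3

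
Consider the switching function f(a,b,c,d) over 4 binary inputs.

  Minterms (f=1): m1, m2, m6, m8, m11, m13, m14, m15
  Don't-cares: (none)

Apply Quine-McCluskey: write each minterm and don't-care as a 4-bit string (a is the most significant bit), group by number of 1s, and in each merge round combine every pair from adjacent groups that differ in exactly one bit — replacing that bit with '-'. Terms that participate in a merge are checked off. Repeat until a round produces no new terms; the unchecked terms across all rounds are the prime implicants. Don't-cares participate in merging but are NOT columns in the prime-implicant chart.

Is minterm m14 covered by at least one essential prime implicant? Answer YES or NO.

size-2^0 implicants → 0001  0010(✓)  0110(✓)  1000  1011(✓)  1101(✓)  1110(✓)  1111(✓)
size-2^1 implicants → -110  0-10  1-11  11-1  111-
Unchecked terms (primes): -110, 0-10, 0001, 1-11, 1000, 11-1, 111-
Minterm coverage:
  m1 ⊆ 0001 [E]
  m2 ⊆ 0-10 [E]
  m6 ⊆ -110,0-10
  m8 ⊆ 1000 [E]
  m11 ⊆ 1-11 [E]
  m13 ⊆ 11-1 [E]
  m14 ⊆ -110,111-
  m15 ⊆ 1-11,11-1,111-
E = {0-10, 0001, 1-11, 1000, 11-1}

NO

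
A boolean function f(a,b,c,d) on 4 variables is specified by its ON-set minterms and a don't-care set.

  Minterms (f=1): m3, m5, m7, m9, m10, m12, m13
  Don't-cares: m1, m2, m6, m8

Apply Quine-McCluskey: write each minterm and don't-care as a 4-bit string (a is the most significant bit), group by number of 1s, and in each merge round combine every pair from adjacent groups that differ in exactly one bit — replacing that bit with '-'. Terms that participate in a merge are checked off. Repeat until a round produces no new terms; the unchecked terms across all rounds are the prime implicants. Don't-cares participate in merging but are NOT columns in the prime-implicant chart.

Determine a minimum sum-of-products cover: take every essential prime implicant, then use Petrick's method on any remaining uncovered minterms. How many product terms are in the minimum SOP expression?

3

[col 0] 0001*, 0010*, 0011*, 0101*, 0110*, 0111*, 1000*, 1001*, 1010*, 1100*, 1101*
[col 1] -001*, -010, -101*, 0-01*, 0-10*, 0-11*, 00-1*, 001-*, 01-1*, 011-*, 1-00*, 1-01*, 10-0, 100-*, 110-*
[col 2] --01, 0--1, 0-1-, 1-0-
Prime implicants: --01, -010, 0--1, 0-1-, 1-0-, 10-0
PI chart (minterm → PIs covering it):
  3 | 0--1,0-1-
  5 | --01,0--1
  7 | 0--1,0-1-
  9 | --01,1-0-
  10 | -010,10-0
  12 | 1-0-  (sole → essential)
  13 | --01,1-0-
Essential prime implicants: 1-0-
Petrick residual → -010, 0--1
Minimum SOP uses 3 PIs: b'cd' + a'd + ac'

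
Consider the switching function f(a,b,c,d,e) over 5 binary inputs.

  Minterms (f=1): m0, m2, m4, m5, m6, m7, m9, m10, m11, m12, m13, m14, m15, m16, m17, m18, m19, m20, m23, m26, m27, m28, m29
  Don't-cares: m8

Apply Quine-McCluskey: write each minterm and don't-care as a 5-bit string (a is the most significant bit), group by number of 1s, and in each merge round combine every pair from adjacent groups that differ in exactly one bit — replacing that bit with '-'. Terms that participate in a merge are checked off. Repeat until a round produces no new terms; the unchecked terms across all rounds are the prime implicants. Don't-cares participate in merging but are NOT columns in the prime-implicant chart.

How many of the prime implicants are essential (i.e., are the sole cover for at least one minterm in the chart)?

[col 0] 00000*, 00010*, 00100*, 00101*, 00110*, 00111*, 01000*, 01001*, 01010*, 01011*, 01100*, 01101*, 01110*, 01111*, 10000*, 10001*, 10010*, 10011*, 10100*, 10111*, 11010*, 11011*, 11100*, 11101*
[col 1] -0000*, -0010*, -0100*, -0111, -1010*, -1011*, -1100*, -1101*, 0-000*, 0-010*, 0-100*, 0-101*, 0-110*, 0-111*, 00-00*, 00-10*, 000-0*, 001-0*, 001-1*, 0010-*, 0011-*, 01-00*, 01-01*, 01-10*, 01-11*, 010-0*, 010-1*, 0100-*, 0101-*, 011-0*, 011-1*, 0110-*, 0111-*, 1-010*, 1-011*, 1-100*, 10-00*, 10-11, 100-0*, 100-1*, 1000-*, 1001-*, 1101-*, 1110-*
[col 2] --010, --100, -0-00, -00-0, -101-, -110-, 0--00*, 0--10*, 0-0-0*, 0-1-0*, 0-1-1*, 0-10-*, 0-11-*, 00--0*, 001--*, 01--0*, 01--1*, 01-0-*, 01-1-*, 010--*, 011--*, 1-01-, 100--
[col 3] 0---0, 0-1--, 01---
Prime implicants: --010, --100, -0-00, -00-0, -0111, -101-, -110-, 0---0, 0-1--, 01---, 1-01-, 10-11, 100--
PI chart (minterm → PIs covering it):
  0 | -0-00,-00-0,0---0
  2 | --010,-00-0,0---0
  4 | --100,-0-00,0---0,0-1--
  5 | 0-1--  (sole → essential)
  6 | 0---0,0-1--
  7 | -0111,0-1--
  9 | 01---  (sole → essential)
  10 | --010,-101-,0---0,01---
  11 | -101-,01---
  12 | --100,-110-,0---0,0-1--,01---
  13 | -110-,0-1--,01---
  14 | 0---0,0-1--,01---
  15 | 0-1--,01---
  16 | -0-00,-00-0,100--
  17 | 100--  (sole → essential)
  18 | --010,-00-0,1-01-,100--
  19 | 1-01-,10-11,100--
  20 | --100,-0-00
  23 | -0111,10-11
  26 | --010,-101-,1-01-
  27 | -101-,1-01-
  28 | --100,-110-
  29 | -110-  (sole → essential)
Essential prime implicants: -110-, 0-1--, 01---, 100--

4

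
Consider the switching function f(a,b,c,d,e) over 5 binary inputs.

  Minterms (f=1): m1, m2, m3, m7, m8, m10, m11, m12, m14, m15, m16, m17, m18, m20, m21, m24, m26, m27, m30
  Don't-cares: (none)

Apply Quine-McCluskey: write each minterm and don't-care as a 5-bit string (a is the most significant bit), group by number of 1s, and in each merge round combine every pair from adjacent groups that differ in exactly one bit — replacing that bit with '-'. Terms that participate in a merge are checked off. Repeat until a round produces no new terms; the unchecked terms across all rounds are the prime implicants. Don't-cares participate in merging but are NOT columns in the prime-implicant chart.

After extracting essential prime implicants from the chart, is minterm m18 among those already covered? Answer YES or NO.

NO

[col 0] 00001*, 00010*, 00011*, 00111*, 01000*, 01010*, 01011*, 01100*, 01110*, 01111*, 10000*, 10001*, 10010*, 10100*, 10101*, 11000*, 11010*, 11011*, 11110*
[col 1] -0001, -0010*, -1000*, -1010*, -1011*, -1110*, 0-010*, 0-011*, 0-111*, 00-11*, 000-1, 0001-*, 01-00*, 01-10*, 01-11*, 010-0*, 0101-*, 011-0*, 0111-*, 1-000*, 1-010*, 10-00*, 10-01*, 100-0*, 1000-*, 1010-*, 11-10*, 110-0*, 1101-*
[col 2] --010, -1-10, -10-0, -101-, 0--11, 0-01-, 01--0, 01-1-, 1-0-0, 10-0-
Prime implicants: --010, -0001, -1-10, -10-0, -101-, 0--11, 0-01-, 000-1, 01--0, 01-1-, 1-0-0, 10-0-
PI chart (minterm → PIs covering it):
  1 | -0001,000-1
  2 | --010,0-01-
  3 | 0--11,0-01-,000-1
  7 | 0--11  (sole → essential)
  8 | -10-0,01--0
  10 | --010,-1-10,-10-0,-101-,0-01-,01--0,01-1-
  11 | -101-,0--11,0-01-,01-1-
  12 | 01--0  (sole → essential)
  14 | -1-10,01--0,01-1-
  15 | 0--11,01-1-
  16 | 1-0-0,10-0-
  17 | -0001,10-0-
  18 | --010,1-0-0
  20 | 10-0-  (sole → essential)
  21 | 10-0-  (sole → essential)
  24 | -10-0,1-0-0
  26 | --010,-1-10,-10-0,-101-,1-0-0
  27 | -101-  (sole → essential)
  30 | -1-10  (sole → essential)
Essential prime implicants: -1-10, -101-, 0--11, 01--0, 10-0-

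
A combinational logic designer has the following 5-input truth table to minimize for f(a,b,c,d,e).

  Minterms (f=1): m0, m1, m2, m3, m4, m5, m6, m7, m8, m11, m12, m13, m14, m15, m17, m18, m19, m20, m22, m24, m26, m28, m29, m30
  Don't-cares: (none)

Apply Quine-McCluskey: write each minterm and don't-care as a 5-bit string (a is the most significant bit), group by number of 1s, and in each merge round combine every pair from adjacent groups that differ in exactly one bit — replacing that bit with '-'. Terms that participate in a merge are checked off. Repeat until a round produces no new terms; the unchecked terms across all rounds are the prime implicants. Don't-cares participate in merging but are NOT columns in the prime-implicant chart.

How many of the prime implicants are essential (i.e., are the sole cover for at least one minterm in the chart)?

4

Round 0: 00000✓ 00001✓ 00010✓ 00011✓ 00100✓ 00101✓ 00110✓ 00111✓ 01000✓ 01011✓ 01100✓ 01101✓ 01110✓ 01111✓ 10001✓ 10010✓ 10011✓ 10100✓ 10110✓ 11000✓ 11010✓ 11100✓ 11101✓ 11110✓
Round 1: -0001✓ -0010✓ -0011✓ -0100✓ -0110✓ -1000✓ -1100✓ -1101✓ -1110✓ 0-000✓ 0-011✓ 0-100✓ 0-101✓ 0-110✓ 0-111✓ 00-00✓ 00-01✓ 00-10✓ 00-11✓ 000-0✓ 000-1✓ 0000-✓ 0001-✓ 001-0✓ 001-1✓ 0010-✓ 0011-✓ 01-00✓ 01-11✓ 011-0✓ 011-1✓ 0110-✓ 0111-✓ 1-010✓ 1-100✓ 1-110✓ 10-10✓ 100-1✓ 1001-✓ 101-0✓ 11-00✓ 11-10✓ 110-0✓ 111-0✓ 1110-✓
Round 2: --100✓ --110✓ -0-10 -00-1 -001- -01-0✓ -1-00 -11-0✓ -110- 0--00 0--11 0-1-0✓ 0-1-1✓ 0-10-✓ 0-11-✓ 00--0✓ 00--1✓ 00-0-✓ 00-1-✓ 000--✓ 001--✓ 011--✓ 1--10 1-1-0✓ 11--0
Round 3: --1-0 0-1-- 00---
PIs = {--1-0, -0-10, -00-1, -001-, -1-00, -110-, 0--00, 0--11, 0-1--, 00---, 1--10, 11--0}
Coverage chart:
  m0: 0--00,00---
  m1: -00-1,00---
  m2: -0-10,-001-,00---
  m3: -00-1,-001-,0--11,00---
  m4: --1-0,0--00,0-1--,00---
  m5: 0-1--,00---
  m6: --1-0,-0-10,0-1--,00---
  m7: 0--11,0-1--,00---
  m8: -1-00,0--00
  m11: 0--11 ←essential
  m12: --1-0,-1-00,-110-,0--00,0-1--
  m13: -110-,0-1--
  m14: --1-0,0-1--
  m15: 0--11,0-1--
  m17: -00-1 ←essential
  m18: -0-10,-001-,1--10
  m19: -00-1,-001-
  m20: --1-0 ←essential
  m22: --1-0,-0-10,1--10
  m24: -1-00,11--0
  m26: 1--10,11--0
  m28: --1-0,-1-00,-110-,11--0
  m29: -110- ←essential
  m30: --1-0,1--10,11--0
Essential: --1-0, -00-1, -110-, 0--11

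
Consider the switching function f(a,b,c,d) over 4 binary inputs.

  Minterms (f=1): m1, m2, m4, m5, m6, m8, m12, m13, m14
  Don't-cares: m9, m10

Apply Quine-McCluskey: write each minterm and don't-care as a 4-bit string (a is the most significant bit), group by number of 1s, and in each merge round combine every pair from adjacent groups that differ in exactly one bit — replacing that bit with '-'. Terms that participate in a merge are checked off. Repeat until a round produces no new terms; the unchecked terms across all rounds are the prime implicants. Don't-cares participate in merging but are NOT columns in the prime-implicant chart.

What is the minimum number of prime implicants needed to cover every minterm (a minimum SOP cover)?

4

[col 0] 0001*, 0010*, 0100*, 0101*, 0110*, 1000*, 1001*, 1010*, 1100*, 1101*, 1110*
[col 1] -001*, -010*, -100*, -101*, -110*, 0-01*, 0-10*, 01-0*, 010-*, 1-00*, 1-01*, 1-10*, 10-0*, 100-*, 11-0*, 110-*
[col 2] --01, --10, -1-0, -10-, 1--0, 1-0-
Prime implicants: --01, --10, -1-0, -10-, 1--0, 1-0-
PI chart (minterm → PIs covering it):
  1 | --01  (sole → essential)
  2 | --10  (sole → essential)
  4 | -1-0,-10-
  5 | --01,-10-
  6 | --10,-1-0
  8 | 1--0,1-0-
  12 | -1-0,-10-,1--0,1-0-
  13 | --01,-10-,1-0-
  14 | --10,-1-0,1--0
Essential prime implicants: --01, --10
Petrick residual → -1-0, 1--0
Minimum SOP uses 4 PIs: c'd + cd' + bd' + ad'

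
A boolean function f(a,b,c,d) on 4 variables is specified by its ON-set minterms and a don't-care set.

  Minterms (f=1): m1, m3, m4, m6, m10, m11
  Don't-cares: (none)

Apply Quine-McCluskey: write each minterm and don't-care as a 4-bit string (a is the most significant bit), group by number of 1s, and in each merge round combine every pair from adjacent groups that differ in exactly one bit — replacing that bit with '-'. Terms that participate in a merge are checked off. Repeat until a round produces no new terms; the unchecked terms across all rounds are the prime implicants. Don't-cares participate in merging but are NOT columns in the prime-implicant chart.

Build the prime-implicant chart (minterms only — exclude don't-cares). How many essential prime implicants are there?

Round 0: 0001✓ 0011✓ 0100✓ 0110✓ 1010✓ 1011✓
Round 1: -011 00-1 01-0 101-
PIs = {-011, 00-1, 01-0, 101-}
Coverage chart:
  m1: 00-1 ←essential
  m3: -011,00-1
  m4: 01-0 ←essential
  m6: 01-0 ←essential
  m10: 101- ←essential
  m11: -011,101-
Essential: 00-1, 01-0, 101-

3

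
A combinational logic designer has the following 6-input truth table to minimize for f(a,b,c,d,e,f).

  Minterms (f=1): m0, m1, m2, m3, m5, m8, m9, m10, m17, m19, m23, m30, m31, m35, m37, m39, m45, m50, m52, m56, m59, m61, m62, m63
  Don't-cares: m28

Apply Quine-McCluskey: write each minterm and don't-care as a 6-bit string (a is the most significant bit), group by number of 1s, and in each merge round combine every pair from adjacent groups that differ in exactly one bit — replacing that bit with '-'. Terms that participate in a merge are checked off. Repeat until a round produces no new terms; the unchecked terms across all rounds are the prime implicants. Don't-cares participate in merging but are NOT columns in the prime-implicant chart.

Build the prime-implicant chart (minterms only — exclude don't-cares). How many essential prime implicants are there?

[col 0] 000000*, 000001*, 000010*, 000011*, 000101*, 001000*, 001001*, 001010*, 010001*, 010011*, 010111*, 011100*, 011110*, 011111*, 100011*, 100101*, 100111*, 101101*, 110010, 110100, 111000, 111011*, 111101*, 111110*, 111111*
[col 1] -00011, -00101, -11110*, -11111*, 0-0001*, 0-0011*, 00-000*, 00-001*, 00-010*, 000-01, 0000-0*, 0000-1*, 00000-*, 00001-*, 0010-0*, 00100-*, 01-111, 010-11, 0100-1*, 0111-0, 01111-*, 1-1101, 10-101, 100-11, 1001-1, 111-11, 1111-1, 11111-*
[col 2] -1111-, 0-00-1, 00-0-0, 00-00-, 0000--
Prime implicants: -00011, -00101, -1111-, 0-00-1, 00-0-0, 00-00-, 000-01, 0000--, 01-111, 010-11, 0111-0, 1-1101, 10-101, 100-11, 1001-1, 110010, 110100, 111-11, 111000, 1111-1
PI chart (minterm → PIs covering it):
  0 | 00-0-0,00-00-,0000--
  1 | 0-00-1,00-00-,000-01,0000--
  2 | 00-0-0,0000--
  3 | -00011,0-00-1,0000--
  5 | -00101,000-01
  8 | 00-0-0,00-00-
  9 | 00-00-  (sole → essential)
  10 | 00-0-0  (sole → essential)
  17 | 0-00-1  (sole → essential)
  19 | 0-00-1,010-11
  23 | 01-111,010-11
  30 | -1111-,0111-0
  31 | -1111-,01-111
  35 | -00011,100-11
  37 | -00101,10-101,1001-1
  39 | 100-11,1001-1
  45 | 1-1101,10-101
  50 | 110010  (sole → essential)
  52 | 110100  (sole → essential)
  56 | 111000  (sole → essential)
  59 | 111-11  (sole → essential)
  61 | 1-1101,1111-1
  62 | -1111-  (sole → essential)
  63 | -1111-,111-11,1111-1
Essential prime implicants: -1111-, 0-00-1, 00-0-0, 00-00-, 110010, 110100, 111-11, 111000

8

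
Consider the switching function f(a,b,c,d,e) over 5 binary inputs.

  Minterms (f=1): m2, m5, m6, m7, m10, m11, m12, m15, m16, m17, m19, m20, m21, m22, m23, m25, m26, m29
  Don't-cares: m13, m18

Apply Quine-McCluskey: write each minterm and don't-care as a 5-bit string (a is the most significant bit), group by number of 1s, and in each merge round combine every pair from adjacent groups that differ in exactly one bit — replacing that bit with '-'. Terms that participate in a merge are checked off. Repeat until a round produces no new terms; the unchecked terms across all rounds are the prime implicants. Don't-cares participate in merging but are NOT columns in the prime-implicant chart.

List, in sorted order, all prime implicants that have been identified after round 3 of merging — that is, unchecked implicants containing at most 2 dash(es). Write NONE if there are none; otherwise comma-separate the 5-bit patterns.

--010, --101, -0-10, -01-1, -011-, 0-1-1, 01-11, 0101-, 0110-, 1--01

size-2^0 implicants → 00010(✓)  00101(✓)  00110(✓)  00111(✓)  01010(✓)  01011(✓)  01100(✓)  01101(✓)  01111(✓)  10000(✓)  10001(✓)  10010(✓)  10011(✓)  10100(✓)  10101(✓)  10110(✓)  10111(✓)  11001(✓)  11010(✓)  11101(✓)
size-2^1 implicants → -0010(✓)  -0101(✓)  -0110(✓)  -0111(✓)  -1010(✓)  -1101(✓)  0-010(✓)  0-101(✓)  0-111(✓)  00-10(✓)  001-1(✓)  0011-(✓)  01-11  0101-  011-1(✓)  0110-  1-001(✓)  1-010(✓)  1-101(✓)  10-00(✓)  10-01(✓)  10-10(✓)  10-11(✓)  100-0(✓)  100-1(✓)  1000-(✓)  1001-(✓)  101-0(✓)  101-1(✓)  1010-(✓)  1011-(✓)  11-01(✓)
size-2^2 implicants → --010  --101  -0-10  -01-1  -011-  0-1-1  1--01  10--0(✓)  10--1(✓)  10-0-(✓)  10-1-(✓)  100--(✓)  101--(✓)
size-2^3 implicants → 10---
Unchecked terms (primes): --010, --101, -0-10, -01-1, -011-, 0-1-1, 01-11, 0101-, 0110-, 1--01, 10---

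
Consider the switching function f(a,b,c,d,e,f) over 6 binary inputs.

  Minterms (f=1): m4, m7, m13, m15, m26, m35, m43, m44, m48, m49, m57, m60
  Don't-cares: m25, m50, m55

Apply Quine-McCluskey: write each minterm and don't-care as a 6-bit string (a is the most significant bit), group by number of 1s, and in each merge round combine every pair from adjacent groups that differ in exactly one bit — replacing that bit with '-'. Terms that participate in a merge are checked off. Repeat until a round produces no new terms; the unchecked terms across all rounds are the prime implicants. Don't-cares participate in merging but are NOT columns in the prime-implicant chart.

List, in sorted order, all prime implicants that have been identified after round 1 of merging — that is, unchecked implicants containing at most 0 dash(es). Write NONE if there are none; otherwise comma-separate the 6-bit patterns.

000100, 011010, 110111

size-2^0 implicants → 000100  000111(✓)  001101(✓)  001111(✓)  011001(✓)  011010  100011(✓)  101011(✓)  101100(✓)  110000(✓)  110001(✓)  110010(✓)  110111  111001(✓)  111100(✓)
size-2^1 implicants → -11001  00-111  0011-1  1-1100  10-011  11-001  1100-0  11000-
Unchecked terms (primes): -11001, 00-111, 000100, 0011-1, 011010, 1-1100, 10-011, 11-001, 1100-0, 11000-, 110111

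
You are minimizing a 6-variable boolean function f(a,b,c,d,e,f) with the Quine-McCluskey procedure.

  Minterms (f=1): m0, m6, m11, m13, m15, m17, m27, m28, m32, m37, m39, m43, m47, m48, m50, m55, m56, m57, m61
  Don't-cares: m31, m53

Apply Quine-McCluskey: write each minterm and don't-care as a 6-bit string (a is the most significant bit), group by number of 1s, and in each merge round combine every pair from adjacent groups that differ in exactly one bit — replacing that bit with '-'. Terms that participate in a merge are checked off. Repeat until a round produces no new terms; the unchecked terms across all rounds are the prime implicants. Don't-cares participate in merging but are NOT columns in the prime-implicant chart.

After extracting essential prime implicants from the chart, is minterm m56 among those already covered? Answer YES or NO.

size-2^0 implicants → 000000(✓)  000110  001011(✓)  001101(✓)  001111(✓)  010001  011011(✓)  011100  011111(✓)  100000(✓)  100101(✓)  100111(✓)  101011(✓)  101111(✓)  110000(✓)  110010(✓)  110101(✓)  110111(✓)  111000(✓)  111001(✓)  111101(✓)
size-2^1 implicants → -00000  -01011(✓)  -01111(✓)  0-1011(✓)  0-1111(✓)  001-11(✓)  0011-1  011-11(✓)  1-0000  1-0101(✓)  1-0111(✓)  10-111  1001-1(✓)  101-11(✓)  11-000  11-101  1100-0  1101-1(✓)  111-01  11100-
size-2^2 implicants → -01-11  0-1-11  1-01-1
Unchecked terms (primes): -00000, -01-11, 0-1-11, 000110, 0011-1, 010001, 011100, 1-0000, 1-01-1, 10-111, 11-000, 11-101, 1100-0, 111-01, 11100-
Minterm coverage:
  m0 ⊆ -00000 [E]
  m6 ⊆ 000110 [E]
  m11 ⊆ -01-11,0-1-11
  m13 ⊆ 0011-1 [E]
  m15 ⊆ -01-11,0-1-11,0011-1
  m17 ⊆ 010001 [E]
  m27 ⊆ 0-1-11 [E]
  m28 ⊆ 011100 [E]
  m32 ⊆ -00000,1-0000
  m37 ⊆ 1-01-1 [E]
  m39 ⊆ 1-01-1,10-111
  m43 ⊆ -01-11 [E]
  m47 ⊆ -01-11,10-111
  m48 ⊆ 1-0000,11-000,1100-0
  m50 ⊆ 1100-0 [E]
  m55 ⊆ 1-01-1 [E]
  m56 ⊆ 11-000,11100-
  m57 ⊆ 111-01,11100-
  m61 ⊆ 11-101,111-01
E = {-00000, -01-11, 0-1-11, 000110, 0011-1, 010001, 011100, 1-01-1, 1100-0}

NO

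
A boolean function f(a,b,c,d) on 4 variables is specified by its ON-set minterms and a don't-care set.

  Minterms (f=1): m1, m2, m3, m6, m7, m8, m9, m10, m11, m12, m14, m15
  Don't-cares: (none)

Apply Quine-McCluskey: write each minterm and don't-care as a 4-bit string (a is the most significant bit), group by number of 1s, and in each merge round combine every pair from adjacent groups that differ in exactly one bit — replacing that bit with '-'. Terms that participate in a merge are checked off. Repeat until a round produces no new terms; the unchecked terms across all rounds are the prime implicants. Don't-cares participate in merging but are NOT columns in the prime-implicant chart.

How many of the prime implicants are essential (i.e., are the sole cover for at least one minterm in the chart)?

Round 0: 0001✓ 0010✓ 0011✓ 0110✓ 0111✓ 1000✓ 1001✓ 1010✓ 1011✓ 1100✓ 1110✓ 1111✓
Round 1: -001✓ -010✓ -011✓ -110✓ -111✓ 0-10✓ 0-11✓ 00-1✓ 001-✓ 011-✓ 1-00✓ 1-10✓ 1-11✓ 10-0✓ 10-1✓ 100-✓ 101-✓ 11-0✓ 111-✓
Round 2: --10✓ --11✓ -0-1 -01-✓ -11-✓ 0-1-✓ 1--0 1-1-✓ 10--
Round 3: --1-
PIs = {--1-, -0-1, 1--0, 10--}
Coverage chart:
  m1: -0-1 ←essential
  m2: --1- ←essential
  m3: --1-,-0-1
  m6: --1- ←essential
  m7: --1- ←essential
  m8: 1--0,10--
  m9: -0-1,10--
  m10: --1-,1--0,10--
  m11: --1-,-0-1,10--
  m12: 1--0 ←essential
  m14: --1-,1--0
  m15: --1- ←essential
Essential: --1-, -0-1, 1--0

3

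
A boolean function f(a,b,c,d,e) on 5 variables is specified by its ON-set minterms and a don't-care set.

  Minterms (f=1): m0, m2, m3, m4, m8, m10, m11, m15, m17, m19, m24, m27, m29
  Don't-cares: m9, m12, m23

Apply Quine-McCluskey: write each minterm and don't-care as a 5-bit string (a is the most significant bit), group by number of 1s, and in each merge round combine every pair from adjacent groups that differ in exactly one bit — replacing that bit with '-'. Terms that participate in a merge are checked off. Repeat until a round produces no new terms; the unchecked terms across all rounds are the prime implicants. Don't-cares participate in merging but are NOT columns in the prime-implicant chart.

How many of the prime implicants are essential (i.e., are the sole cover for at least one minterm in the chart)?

6

size-2^0 implicants → 00000(✓)  00010(✓)  00011(✓)  00100(✓)  01000(✓)  01001(✓)  01010(✓)  01011(✓)  01100(✓)  01111(✓)  10001(✓)  10011(✓)  10111(✓)  11000(✓)  11011(✓)  11101
size-2^1 implicants → -0011(✓)  -1000  -1011(✓)  0-000(✓)  0-010(✓)  0-011(✓)  0-100(✓)  00-00(✓)  000-0(✓)  0001-(✓)  01-00(✓)  01-11  010-0(✓)  010-1(✓)  0100-(✓)  0101-(✓)  1-011(✓)  10-11  100-1
size-2^2 implicants → --011  0--00  0-0-0  0-01-  010--
Unchecked terms (primes): --011, -1000, 0--00, 0-0-0, 0-01-, 01-11, 010--, 10-11, 100-1, 11101
Minterm coverage:
  m0 ⊆ 0--00,0-0-0
  m2 ⊆ 0-0-0,0-01-
  m3 ⊆ --011,0-01-
  m4 ⊆ 0--00 [E]
  m8 ⊆ -1000,0--00,0-0-0,010--
  m10 ⊆ 0-0-0,0-01-,010--
  m11 ⊆ --011,0-01-,01-11,010--
  m15 ⊆ 01-11 [E]
  m17 ⊆ 100-1 [E]
  m19 ⊆ --011,10-11,100-1
  m24 ⊆ -1000 [E]
  m27 ⊆ --011 [E]
  m29 ⊆ 11101 [E]
E = {--011, -1000, 0--00, 01-11, 100-1, 11101}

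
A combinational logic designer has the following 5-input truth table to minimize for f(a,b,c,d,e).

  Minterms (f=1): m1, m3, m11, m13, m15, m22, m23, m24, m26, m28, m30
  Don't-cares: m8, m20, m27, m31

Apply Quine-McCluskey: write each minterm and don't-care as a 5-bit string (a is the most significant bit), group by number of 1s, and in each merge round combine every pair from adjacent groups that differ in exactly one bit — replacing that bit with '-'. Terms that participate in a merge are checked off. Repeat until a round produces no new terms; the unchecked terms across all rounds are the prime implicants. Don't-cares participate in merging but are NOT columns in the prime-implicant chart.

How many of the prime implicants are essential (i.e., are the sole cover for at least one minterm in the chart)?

3

Round 0: 00001✓ 00011✓ 01000✓ 01011✓ 01101✓ 01111✓ 10100✓ 10110✓ 10111✓ 11000✓ 11010✓ 11011✓ 11100✓ 11110✓ 11111✓
Round 1: -1000 -1011✓ -1111✓ 0-011 000-1 01-11✓ 011-1 1-100✓ 1-110✓ 1-111✓ 101-0✓ 1011-✓ 11-00✓ 11-10✓ 11-11✓ 110-0✓ 1101-✓ 111-0✓ 1111-✓
Round 2: -1-11 1-1-0 1-11- 11--0 11-1-
PIs = {-1-11, -1000, 0-011, 000-1, 011-1, 1-1-0, 1-11-, 11--0, 11-1-}
Coverage chart:
  m1: 000-1 ←essential
  m3: 0-011,000-1
  m11: -1-11,0-011
  m13: 011-1 ←essential
  m15: -1-11,011-1
  m22: 1-1-0,1-11-
  m23: 1-11- ←essential
  m24: -1000,11--0
  m26: 11--0,11-1-
  m28: 1-1-0,11--0
  m30: 1-1-0,1-11-,11--0,11-1-
Essential: 000-1, 011-1, 1-11-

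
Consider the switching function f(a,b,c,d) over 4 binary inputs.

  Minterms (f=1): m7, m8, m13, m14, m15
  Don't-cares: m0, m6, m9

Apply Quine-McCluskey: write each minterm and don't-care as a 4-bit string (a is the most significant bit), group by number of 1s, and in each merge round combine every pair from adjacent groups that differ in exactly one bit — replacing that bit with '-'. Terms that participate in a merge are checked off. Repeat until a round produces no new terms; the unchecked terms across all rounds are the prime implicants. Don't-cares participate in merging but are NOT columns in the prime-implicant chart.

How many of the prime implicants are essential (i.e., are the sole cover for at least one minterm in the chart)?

1

size-2^0 implicants → 0000(✓)  0110(✓)  0111(✓)  1000(✓)  1001(✓)  1101(✓)  1110(✓)  1111(✓)
size-2^1 implicants → -000  -110(✓)  -111(✓)  011-(✓)  1-01  100-  11-1  111-(✓)
size-2^2 implicants → -11-
Unchecked terms (primes): -000, -11-, 1-01, 100-, 11-1
Minterm coverage:
  m7 ⊆ -11- [E]
  m8 ⊆ -000,100-
  m13 ⊆ 1-01,11-1
  m14 ⊆ -11- [E]
  m15 ⊆ -11-,11-1
E = {-11-}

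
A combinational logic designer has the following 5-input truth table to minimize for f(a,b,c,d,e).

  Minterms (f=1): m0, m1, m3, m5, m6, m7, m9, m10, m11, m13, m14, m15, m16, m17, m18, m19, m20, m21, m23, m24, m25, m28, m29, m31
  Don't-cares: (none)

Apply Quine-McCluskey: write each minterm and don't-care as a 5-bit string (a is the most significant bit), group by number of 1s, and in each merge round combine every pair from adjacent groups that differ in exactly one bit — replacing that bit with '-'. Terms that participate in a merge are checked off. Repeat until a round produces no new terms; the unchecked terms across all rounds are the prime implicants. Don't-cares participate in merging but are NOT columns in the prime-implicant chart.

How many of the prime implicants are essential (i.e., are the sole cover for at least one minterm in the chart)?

Round 0: 00000✓ 00001✓ 00011✓ 00101✓ 00110✓ 00111✓ 01001✓ 01010✓ 01011✓ 01101✓ 01110✓ 01111✓ 10000✓ 10001✓ 10010✓ 10011✓ 10100✓ 10101✓ 10111✓ 11000✓ 11001✓ 11100✓ 11101✓ 11111✓
Round 1: -0000✓ -0001✓ -0011✓ -0101✓ -0111✓ -1001✓ -1101✓ -1111✓ 0-001✓ 0-011✓ 0-101✓ 0-110✓ 0-111✓ 00-01✓ 00-11✓ 000-1✓ 0000-✓ 001-1✓ 0011-✓ 01-01✓ 01-10✓ 01-11✓ 010-1✓ 0101-✓ 011-1✓ 0111-✓ 1-000✓ 1-001✓ 1-100✓ 1-101✓ 1-111✓ 10-00✓ 10-01✓ 10-11✓ 100-0✓ 100-1✓ 1000-✓ 1001-✓ 101-1✓ 1010-✓ 11-00✓ 11-01✓ 1100-✓ 111-1✓ 1110-✓
Round 2: --001✓ --101✓ --111✓ -0-01✓ -0-11✓ -00-1✓ -000- -01-1✓ -1-01✓ -11-1✓ 0--01✓ 0--11✓ 0-0-1✓ 0-1-1✓ 0-11- 00--1✓ 01--1✓ 01-1- 1--00✓ 1--01✓ 1-00-✓ 1-1-1✓ 1-10-✓ 10--1✓ 10-0-✓ 100-- 11-0-✓
Round 3: ---01 --1-1 -0--1 0---1 1--0-
PIs = {---01, --1-1, -0--1, -000-, 0---1, 0-11-, 01-1-, 1--0-, 100--}
Coverage chart:
  m0: -000- ←essential
  m1: ---01,-0--1,-000-,0---1
  m3: -0--1,0---1
  m5: ---01,--1-1,-0--1,0---1
  m6: 0-11- ←essential
  m7: --1-1,-0--1,0---1,0-11-
  m9: ---01,0---1
  m10: 01-1- ←essential
  m11: 0---1,01-1-
  m13: ---01,--1-1,0---1
  m14: 0-11-,01-1-
  m15: --1-1,0---1,0-11-,01-1-
  m16: -000-,1--0-,100--
  m17: ---01,-0--1,-000-,1--0-,100--
  m18: 100-- ←essential
  m19: -0--1,100--
  m20: 1--0- ←essential
  m21: ---01,--1-1,-0--1,1--0-
  m23: --1-1,-0--1
  m24: 1--0- ←essential
  m25: ---01,1--0-
  m28: 1--0- ←essential
  m29: ---01,--1-1,1--0-
  m31: --1-1 ←essential
Essential: --1-1, -000-, 0-11-, 01-1-, 1--0-, 100--

6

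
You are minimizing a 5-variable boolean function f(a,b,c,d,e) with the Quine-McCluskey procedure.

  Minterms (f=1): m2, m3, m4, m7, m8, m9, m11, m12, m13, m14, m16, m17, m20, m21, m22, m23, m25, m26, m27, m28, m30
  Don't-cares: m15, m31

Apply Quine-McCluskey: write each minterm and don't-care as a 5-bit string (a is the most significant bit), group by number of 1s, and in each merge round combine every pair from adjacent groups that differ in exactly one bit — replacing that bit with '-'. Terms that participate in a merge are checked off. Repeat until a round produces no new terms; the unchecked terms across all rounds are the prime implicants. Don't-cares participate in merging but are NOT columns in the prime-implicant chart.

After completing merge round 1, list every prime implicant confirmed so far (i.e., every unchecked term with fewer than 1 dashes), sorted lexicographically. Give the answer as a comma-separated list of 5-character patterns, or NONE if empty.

NONE

size-2^0 implicants → 00010(✓)  00011(✓)  00100(✓)  00111(✓)  01000(✓)  01001(✓)  01011(✓)  01100(✓)  01101(✓)  01110(✓)  01111(✓)  10000(✓)  10001(✓)  10100(✓)  10101(✓)  10110(✓)  10111(✓)  11001(✓)  11010(✓)  11011(✓)  11100(✓)  11110(✓)  11111(✓)
size-2^1 implicants → -0100(✓)  -0111(✓)  -1001(✓)  -1011(✓)  -1100(✓)  -1110(✓)  -1111(✓)  0-011(✓)  0-100(✓)  0-111(✓)  00-11(✓)  0001-  01-00(✓)  01-01(✓)  01-11(✓)  010-1(✓)  0100-(✓)  011-0(✓)  011-1(✓)  0110-(✓)  0111-(✓)  1-001  1-100(✓)  1-110(✓)  1-111(✓)  10-00(✓)  10-01(✓)  1000-(✓)  101-0(✓)  101-1(✓)  1010-(✓)  1011-(✓)  11-10(✓)  11-11(✓)  110-1(✓)  1101-(✓)  111-0(✓)  1111-(✓)
size-2^2 implicants → --100  --111  -1-11  -10-1  -11-0  -111-  0--11  01--1  01-0-  011--  1-1-0  1-11-  10-0-  101--  11-1-
Unchecked terms (primes): --100, --111, -1-11, -10-1, -11-0, -111-, 0--11, 0001-, 01--1, 01-0-, 011--, 1-001, 1-1-0, 1-11-, 10-0-, 101--, 11-1-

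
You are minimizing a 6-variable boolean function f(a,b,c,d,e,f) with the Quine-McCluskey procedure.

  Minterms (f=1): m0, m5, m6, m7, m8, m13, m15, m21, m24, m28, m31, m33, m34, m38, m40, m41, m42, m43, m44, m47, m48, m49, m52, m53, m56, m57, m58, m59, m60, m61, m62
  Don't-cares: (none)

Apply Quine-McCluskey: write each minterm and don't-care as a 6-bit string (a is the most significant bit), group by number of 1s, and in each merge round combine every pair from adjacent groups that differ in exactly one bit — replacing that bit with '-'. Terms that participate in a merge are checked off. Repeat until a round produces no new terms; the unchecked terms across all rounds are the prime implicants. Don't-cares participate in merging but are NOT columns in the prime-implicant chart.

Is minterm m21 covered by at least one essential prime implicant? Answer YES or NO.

size-2^0 implicants → 000000(✓)  000101(✓)  000110(✓)  000111(✓)  001000(✓)  001101(✓)  001111(✓)  010101(✓)  011000(✓)  011100(✓)  011111(✓)  100001(✓)  100010(✓)  100110(✓)  101000(✓)  101001(✓)  101010(✓)  101011(✓)  101100(✓)  101111(✓)  110000(✓)  110001(✓)  110100(✓)  110101(✓)  111000(✓)  111001(✓)  111010(✓)  111011(✓)  111100(✓)  111101(✓)  111110(✓)
size-2^1 implicants → -00110  -01000(✓)  -01111  -10101  -11000(✓)  -11100(✓)  0-0101  0-1000(✓)  0-1111  00-000  00-101(✓)  00-111(✓)  0001-1(✓)  00011-  0011-1(✓)  011-00(✓)  1-0001(✓)  1-1000(✓)  1-1001(✓)  1-1010(✓)  1-1011(✓)  1-1100(✓)  10-001(✓)  10-010  100-10  101-00(✓)  101-11  1010-0(✓)  1010-1(✓)  10100-(✓)  10101-(✓)  11-000(✓)  11-001(✓)  11-100(✓)  11-101(✓)  110-00(✓)  110-01(✓)  11000-(✓)  11010-(✓)  111-00(✓)  111-01(✓)  111-10(✓)  1110-0(✓)  1110-1(✓)  11100-(✓)  11101-(✓)  1111-0(✓)  11110-(✓)
size-2^2 implicants → --1000  -11-00  00-1-1  1--001  1-1-00  1-10-0(✓)  1-10-1(✓)  1-100-(✓)  1-101-(✓)  1010--(✓)  11--00(✓)  11--01(✓)  11-00-(✓)  11-10-(✓)  110-0-(✓)  111--0  111-0-(✓)  1110--(✓)
size-2^3 implicants → 1-10--  11--0-
Unchecked terms (primes): --1000, -00110, -01111, -10101, -11-00, 0-0101, 0-1111, 00-000, 00-1-1, 00011-, 1--001, 1-1-00, 1-10--, 10-010, 100-10, 101-11, 11--0-, 111--0
Minterm coverage:
  m0 ⊆ 00-000 [E]
  m5 ⊆ 0-0101,00-1-1
  m6 ⊆ -00110,00011-
  m7 ⊆ 00-1-1,00011-
  m8 ⊆ --1000,00-000
  m13 ⊆ 00-1-1 [E]
  m15 ⊆ -01111,0-1111,00-1-1
  m21 ⊆ -10101,0-0101
  m24 ⊆ --1000,-11-00
  m28 ⊆ -11-00 [E]
  m31 ⊆ 0-1111 [E]
  m33 ⊆ 1--001 [E]
  m34 ⊆ 10-010,100-10
  m38 ⊆ -00110,100-10
  m40 ⊆ --1000,1-1-00,1-10--
  m41 ⊆ 1--001,1-10--
  m42 ⊆ 1-10--,10-010
  m43 ⊆ 1-10--,101-11
  m44 ⊆ 1-1-00 [E]
  m47 ⊆ -01111,101-11
  m48 ⊆ 11--0- [E]
  m49 ⊆ 1--001,11--0-
  m52 ⊆ 11--0- [E]
  m53 ⊆ -10101,11--0-
  m56 ⊆ --1000,-11-00,1-1-00,1-10--,11--0-,111--0
  m57 ⊆ 1--001,1-10--,11--0-
  m58 ⊆ 1-10--,111--0
  m59 ⊆ 1-10-- [E]
  m60 ⊆ -11-00,1-1-00,11--0-,111--0
  m61 ⊆ 11--0- [E]
  m62 ⊆ 111--0 [E]
E = {-11-00, 0-1111, 00-000, 00-1-1, 1--001, 1-1-00, 1-10--, 11--0-, 111--0}

NO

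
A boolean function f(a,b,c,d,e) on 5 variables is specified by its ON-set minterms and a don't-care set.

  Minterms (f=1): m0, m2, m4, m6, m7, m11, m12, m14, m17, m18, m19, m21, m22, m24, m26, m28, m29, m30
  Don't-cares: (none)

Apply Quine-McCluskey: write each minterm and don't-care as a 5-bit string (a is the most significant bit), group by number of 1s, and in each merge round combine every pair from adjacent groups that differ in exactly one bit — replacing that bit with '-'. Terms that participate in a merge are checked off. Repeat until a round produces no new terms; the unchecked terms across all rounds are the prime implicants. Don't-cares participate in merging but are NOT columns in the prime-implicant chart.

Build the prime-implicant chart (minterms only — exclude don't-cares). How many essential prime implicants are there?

[col 0] 00000*, 00010*, 00100*, 00110*, 00111*, 01011, 01100*, 01110*, 10001*, 10010*, 10011*, 10101*, 10110*, 11000*, 11010*, 11100*, 11101*, 11110*
[col 1] -0010*, -0110*, -1100*, -1110*, 0-100*, 0-110*, 00-00*, 00-10*, 000-0*, 001-0*, 0011-, 011-0*, 1-010*, 1-101, 1-110*, 10-01, 10-10*, 100-1, 1001-, 11-00*, 11-10*, 110-0*, 111-0*, 1110-
[col 2] --110, -0-10, -11-0, 0-1-0, 00--0, 1--10, 11--0
Prime implicants: --110, -0-10, -11-0, 0-1-0, 00--0, 0011-, 01011, 1--10, 1-101, 10-01, 100-1, 1001-, 11--0, 1110-
PI chart (minterm → PIs covering it):
  0 | 00--0  (sole → essential)
  2 | -0-10,00--0
  4 | 0-1-0,00--0
  6 | --110,-0-10,0-1-0,00--0,0011-
  7 | 0011-  (sole → essential)
  11 | 01011  (sole → essential)
  12 | -11-0,0-1-0
  14 | --110,-11-0,0-1-0
  17 | 10-01,100-1
  18 | -0-10,1--10,1001-
  19 | 100-1,1001-
  21 | 1-101,10-01
  22 | --110,-0-10,1--10
  24 | 11--0  (sole → essential)
  26 | 1--10,11--0
  28 | -11-0,11--0,1110-
  29 | 1-101,1110-
  30 | --110,-11-0,1--10,11--0
Essential prime implicants: 00--0, 0011-, 01011, 11--0

4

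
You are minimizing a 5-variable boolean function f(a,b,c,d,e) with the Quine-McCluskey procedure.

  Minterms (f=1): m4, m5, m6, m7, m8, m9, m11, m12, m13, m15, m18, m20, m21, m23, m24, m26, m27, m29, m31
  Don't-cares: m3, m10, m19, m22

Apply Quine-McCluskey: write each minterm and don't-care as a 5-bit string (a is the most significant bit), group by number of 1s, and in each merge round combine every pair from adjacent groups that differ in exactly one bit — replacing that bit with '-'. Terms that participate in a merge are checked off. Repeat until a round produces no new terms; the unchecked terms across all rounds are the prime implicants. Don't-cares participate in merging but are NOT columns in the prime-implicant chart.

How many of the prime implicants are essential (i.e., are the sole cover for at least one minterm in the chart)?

3

[col 0] 00011*, 00100*, 00101*, 00110*, 00111*, 01000*, 01001*, 01010*, 01011*, 01100*, 01101*, 01111*, 10010*, 10011*, 10100*, 10101*, 10110*, 10111*, 11000*, 11010*, 11011*, 11101*, 11111*
[col 1] -0011*, -0100*, -0101*, -0110*, -0111*, -1000*, -1010*, -1011*, -1101*, -1111*, 0-011*, 0-100*, 0-101*, 0-111*, 00-11*, 001-0*, 001-1*, 0010-*, 0011-*, 01-00*, 01-01*, 01-11*, 010-0*, 010-1*, 0100-*, 0101-*, 011-1*, 0110-*, 1-010*, 1-011*, 1-101*, 1-111*, 10-10*, 10-11*, 1001-*, 101-0*, 101-1*, 1010-*, 1011-*, 11-11*, 110-0*, 1101-*, 111-1*
[col 2] --011*, --101*, --111*, -0-11*, -01-0*, -01-1*, -010-*, -011-*, -1-11*, -10-0, -101-, -11-1*, 0--11*, 0-1-1*, 0-10-, 001--*, 01--1, 01-0-, 010--, 1--11*, 1-01-, 1-1-1*, 10-1-, 101--*
[col 3] ---11, --1-1, -01--
Prime implicants: ---11, --1-1, -01--, -10-0, -101-, 0-10-, 01--1, 01-0-, 010--, 1-01-, 10-1-
PI chart (minterm → PIs covering it):
  4 | -01--,0-10-
  5 | --1-1,-01--,0-10-
  6 | -01--  (sole → essential)
  7 | ---11,--1-1,-01--
  8 | -10-0,01-0-,010--
  9 | 01--1,01-0-,010--
  11 | ---11,-101-,01--1,010--
  12 | 0-10-,01-0-
  13 | --1-1,0-10-,01--1,01-0-
  15 | ---11,--1-1,01--1
  18 | 1-01-,10-1-
  20 | -01--  (sole → essential)
  21 | --1-1,-01--
  23 | ---11,--1-1,-01--,10-1-
  24 | -10-0  (sole → essential)
  26 | -10-0,-101-,1-01-
  27 | ---11,-101-,1-01-
  29 | --1-1  (sole → essential)
  31 | ---11,--1-1
Essential prime implicants: --1-1, -01--, -10-0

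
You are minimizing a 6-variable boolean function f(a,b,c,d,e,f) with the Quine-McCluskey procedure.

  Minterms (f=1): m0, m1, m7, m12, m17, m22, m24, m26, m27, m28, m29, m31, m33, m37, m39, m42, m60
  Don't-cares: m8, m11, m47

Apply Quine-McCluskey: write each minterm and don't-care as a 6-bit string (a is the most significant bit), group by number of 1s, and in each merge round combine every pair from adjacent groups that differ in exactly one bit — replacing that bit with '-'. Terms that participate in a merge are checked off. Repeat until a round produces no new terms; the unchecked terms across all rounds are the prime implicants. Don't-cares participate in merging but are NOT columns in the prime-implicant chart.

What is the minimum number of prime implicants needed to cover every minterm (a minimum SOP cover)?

size-2^0 implicants → 000000(✓)  000001(✓)  000111(✓)  001000(✓)  001011(✓)  001100(✓)  010001(✓)  010110  011000(✓)  011010(✓)  011011(✓)  011100(✓)  011101(✓)  011111(✓)  100001(✓)  100101(✓)  100111(✓)  101010  101111(✓)  111100(✓)
size-2^1 implicants → -00001  -00111  -11100  0-0001  0-1000(✓)  0-1011  0-1100(✓)  00-000  00000-  001-00(✓)  011-00(✓)  011-11  0110-0  01101-  0111-1  01110-  10-111  100-01  1001-1
size-2^2 implicants → 0-1-00
Unchecked terms (primes): -00001, -00111, -11100, 0-0001, 0-1-00, 0-1011, 00-000, 00000-, 010110, 011-11, 0110-0, 01101-, 0111-1, 01110-, 10-111, 100-01, 1001-1, 101010
Minterm coverage:
  m0 ⊆ 00-000,00000-
  m1 ⊆ -00001,0-0001,00000-
  m7 ⊆ -00111 [E]
  m12 ⊆ 0-1-00 [E]
  m17 ⊆ 0-0001 [E]
  m22 ⊆ 010110 [E]
  m24 ⊆ 0-1-00,0110-0
  m26 ⊆ 0110-0,01101-
  m27 ⊆ 0-1011,011-11,01101-
  m28 ⊆ -11100,0-1-00,01110-
  m29 ⊆ 0111-1,01110-
  m31 ⊆ 011-11,0111-1
  m33 ⊆ -00001,100-01
  m37 ⊆ 100-01,1001-1
  m39 ⊆ -00111,10-111,1001-1
  m42 ⊆ 101010 [E]
  m60 ⊆ -11100 [E]
E = {-00111, -11100, 0-0001, 0-1-00, 010110, 101010}
Petrick residual → 00-000, 01101-, 0111-1, 100-01
Cover = b'c'def + bcde'f' + a'c'd'e'f + a'ce'f' + a'b'd'e'f' + a'bc'def' + a'bcd'e + a'bcdf + ab'c'e'f + ab'cd'ef'  |cover|=10

10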